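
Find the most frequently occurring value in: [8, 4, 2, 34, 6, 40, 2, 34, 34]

34

Step 1: Count the frequency of each value:
  2: appears 2 time(s)
  4: appears 1 time(s)
  6: appears 1 time(s)
  8: appears 1 time(s)
  34: appears 3 time(s)
  40: appears 1 time(s)
Step 2: The value 34 appears most frequently (3 times).
Step 3: Mode = 34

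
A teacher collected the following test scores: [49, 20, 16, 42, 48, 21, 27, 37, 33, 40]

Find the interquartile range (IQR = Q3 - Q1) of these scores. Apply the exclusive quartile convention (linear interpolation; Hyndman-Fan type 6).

22.75

Step 1: Sort the data: [16, 20, 21, 27, 33, 37, 40, 42, 48, 49]
Step 2: n = 10
Step 3: Using the exclusive quartile method:
  Q1 = 20.75
  Q2 (median) = 35
  Q3 = 43.5
  IQR = Q3 - Q1 = 43.5 - 20.75 = 22.75
Step 4: IQR = 22.75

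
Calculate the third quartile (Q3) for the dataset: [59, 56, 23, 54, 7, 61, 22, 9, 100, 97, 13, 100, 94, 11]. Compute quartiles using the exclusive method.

94.75

Step 1: Sort the data: [7, 9, 11, 13, 22, 23, 54, 56, 59, 61, 94, 97, 100, 100]
Step 2: n = 14
Step 3: Using the exclusive quartile method:
  Q1 = 12.5
  Q2 (median) = 55
  Q3 = 94.75
  IQR = Q3 - Q1 = 94.75 - 12.5 = 82.25
Step 4: Q3 = 94.75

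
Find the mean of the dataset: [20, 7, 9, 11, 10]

11.4

Step 1: Sum all values: 20 + 7 + 9 + 11 + 10 = 57
Step 2: Count the number of values: n = 5
Step 3: Mean = sum / n = 57 / 5 = 11.4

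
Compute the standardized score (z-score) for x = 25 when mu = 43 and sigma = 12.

-1.5

Step 1: Recall the z-score formula: z = (x - mu) / sigma
Step 2: Substitute values: z = (25 - 43) / 12
Step 3: z = -18 / 12 = -1.5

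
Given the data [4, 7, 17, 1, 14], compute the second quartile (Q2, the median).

7

Step 1: Sort the data: [1, 4, 7, 14, 17]
Step 2: n = 5
Step 3: Q2 is the median. Since n is odd, it is the middle value at position 3: 7
Step 4: Q2 = 7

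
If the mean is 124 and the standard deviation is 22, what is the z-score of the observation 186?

2.8182

Step 1: Recall the z-score formula: z = (x - mu) / sigma
Step 2: Substitute values: z = (186 - 124) / 22
Step 3: z = 62 / 22 = 2.8182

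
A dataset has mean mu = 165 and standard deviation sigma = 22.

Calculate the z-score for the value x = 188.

1.0455

Step 1: Recall the z-score formula: z = (x - mu) / sigma
Step 2: Substitute values: z = (188 - 165) / 22
Step 3: z = 23 / 22 = 1.0455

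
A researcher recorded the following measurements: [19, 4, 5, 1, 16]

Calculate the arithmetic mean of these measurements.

9

Step 1: Sum all values: 19 + 4 + 5 + 1 + 16 = 45
Step 2: Count the number of values: n = 5
Step 3: Mean = sum / n = 45 / 5 = 9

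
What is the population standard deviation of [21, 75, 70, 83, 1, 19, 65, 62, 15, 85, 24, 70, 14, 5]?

30.4038

Step 1: Compute the mean: 43.5
Step 2: Sum of squared deviations from the mean: 12941.5
Step 3: Population variance = 12941.5 / 14 = 924.3929
Step 4: Standard deviation = sqrt(924.3929) = 30.4038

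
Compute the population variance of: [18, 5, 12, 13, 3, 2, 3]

33.7143

Step 1: Compute the mean: (18 + 5 + 12 + 13 + 3 + 2 + 3) / 7 = 8
Step 2: Compute squared deviations from the mean:
  (18 - 8)^2 = 100
  (5 - 8)^2 = 9
  (12 - 8)^2 = 16
  (13 - 8)^2 = 25
  (3 - 8)^2 = 25
  (2 - 8)^2 = 36
  (3 - 8)^2 = 25
Step 3: Sum of squared deviations = 236
Step 4: Population variance = 236 / 7 = 33.7143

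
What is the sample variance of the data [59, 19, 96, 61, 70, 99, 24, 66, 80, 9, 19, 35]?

969.5379

Step 1: Compute the mean: (59 + 19 + 96 + 61 + 70 + 99 + 24 + 66 + 80 + 9 + 19 + 35) / 12 = 53.0833
Step 2: Compute squared deviations from the mean:
  (59 - 53.0833)^2 = 35.0069
  (19 - 53.0833)^2 = 1161.6736
  (96 - 53.0833)^2 = 1841.8403
  (61 - 53.0833)^2 = 62.6736
  (70 - 53.0833)^2 = 286.1736
  (99 - 53.0833)^2 = 2108.3403
  (24 - 53.0833)^2 = 845.8403
  (66 - 53.0833)^2 = 166.8403
  (80 - 53.0833)^2 = 724.5069
  (9 - 53.0833)^2 = 1943.3403
  (19 - 53.0833)^2 = 1161.6736
  (35 - 53.0833)^2 = 327.0069
Step 3: Sum of squared deviations = 10664.9167
Step 4: Sample variance = 10664.9167 / 11 = 969.5379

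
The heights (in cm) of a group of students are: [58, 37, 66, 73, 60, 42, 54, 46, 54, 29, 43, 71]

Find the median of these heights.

54

Step 1: Sort the data in ascending order: [29, 37, 42, 43, 46, 54, 54, 58, 60, 66, 71, 73]
Step 2: The number of values is n = 12.
Step 3: Since n is even, the median is the average of positions 6 and 7:
  Median = (54 + 54) / 2 = 54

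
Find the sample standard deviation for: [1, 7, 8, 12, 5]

4.0373

Step 1: Compute the mean: 6.6
Step 2: Sum of squared deviations from the mean: 65.2
Step 3: Sample variance = 65.2 / 4 = 16.3
Step 4: Standard deviation = sqrt(16.3) = 4.0373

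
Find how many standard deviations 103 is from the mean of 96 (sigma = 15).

0.4667

Step 1: Recall the z-score formula: z = (x - mu) / sigma
Step 2: Substitute values: z = (103 - 96) / 15
Step 3: z = 7 / 15 = 0.4667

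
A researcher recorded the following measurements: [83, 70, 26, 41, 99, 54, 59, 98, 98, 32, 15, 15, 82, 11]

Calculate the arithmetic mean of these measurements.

55.9286

Step 1: Sum all values: 83 + 70 + 26 + 41 + 99 + 54 + 59 + 98 + 98 + 32 + 15 + 15 + 82 + 11 = 783
Step 2: Count the number of values: n = 14
Step 3: Mean = sum / n = 783 / 14 = 55.9286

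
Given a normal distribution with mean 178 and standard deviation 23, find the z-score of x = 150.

-1.2174

Step 1: Recall the z-score formula: z = (x - mu) / sigma
Step 2: Substitute values: z = (150 - 178) / 23
Step 3: z = -28 / 23 = -1.2174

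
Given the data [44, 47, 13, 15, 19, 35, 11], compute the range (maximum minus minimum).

36

Step 1: Identify the maximum value: max = 47
Step 2: Identify the minimum value: min = 11
Step 3: Range = max - min = 47 - 11 = 36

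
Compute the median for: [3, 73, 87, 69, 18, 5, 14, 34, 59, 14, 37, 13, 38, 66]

35.5

Step 1: Sort the data in ascending order: [3, 5, 13, 14, 14, 18, 34, 37, 38, 59, 66, 69, 73, 87]
Step 2: The number of values is n = 14.
Step 3: Since n is even, the median is the average of positions 7 and 8:
  Median = (34 + 37) / 2 = 35.5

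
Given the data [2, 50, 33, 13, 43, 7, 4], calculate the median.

13

Step 1: Sort the data in ascending order: [2, 4, 7, 13, 33, 43, 50]
Step 2: The number of values is n = 7.
Step 3: Since n is odd, the median is the middle value at position 4: 13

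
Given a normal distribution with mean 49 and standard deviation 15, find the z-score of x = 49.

0

Step 1: Recall the z-score formula: z = (x - mu) / sigma
Step 2: Substitute values: z = (49 - 49) / 15
Step 3: z = 0 / 15 = 0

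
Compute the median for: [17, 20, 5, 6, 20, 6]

11.5

Step 1: Sort the data in ascending order: [5, 6, 6, 17, 20, 20]
Step 2: The number of values is n = 6.
Step 3: Since n is even, the median is the average of positions 3 and 4:
  Median = (6 + 17) / 2 = 11.5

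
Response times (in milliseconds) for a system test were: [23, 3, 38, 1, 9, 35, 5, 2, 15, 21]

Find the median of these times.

12

Step 1: Sort the data in ascending order: [1, 2, 3, 5, 9, 15, 21, 23, 35, 38]
Step 2: The number of values is n = 10.
Step 3: Since n is even, the median is the average of positions 5 and 6:
  Median = (9 + 15) / 2 = 12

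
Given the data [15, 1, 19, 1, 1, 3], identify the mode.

1

Step 1: Count the frequency of each value:
  1: appears 3 time(s)
  3: appears 1 time(s)
  15: appears 1 time(s)
  19: appears 1 time(s)
Step 2: The value 1 appears most frequently (3 times).
Step 3: Mode = 1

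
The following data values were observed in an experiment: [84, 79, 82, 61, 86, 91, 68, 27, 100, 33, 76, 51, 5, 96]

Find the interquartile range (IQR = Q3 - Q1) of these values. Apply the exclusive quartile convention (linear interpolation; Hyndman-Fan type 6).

40.75

Step 1: Sort the data: [5, 27, 33, 51, 61, 68, 76, 79, 82, 84, 86, 91, 96, 100]
Step 2: n = 14
Step 3: Using the exclusive quartile method:
  Q1 = 46.5
  Q2 (median) = 77.5
  Q3 = 87.25
  IQR = Q3 - Q1 = 87.25 - 46.5 = 40.75
Step 4: IQR = 40.75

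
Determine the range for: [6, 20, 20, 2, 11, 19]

18

Step 1: Identify the maximum value: max = 20
Step 2: Identify the minimum value: min = 2
Step 3: Range = max - min = 20 - 2 = 18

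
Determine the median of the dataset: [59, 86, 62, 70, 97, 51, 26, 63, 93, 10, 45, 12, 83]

62

Step 1: Sort the data in ascending order: [10, 12, 26, 45, 51, 59, 62, 63, 70, 83, 86, 93, 97]
Step 2: The number of values is n = 13.
Step 3: Since n is odd, the median is the middle value at position 7: 62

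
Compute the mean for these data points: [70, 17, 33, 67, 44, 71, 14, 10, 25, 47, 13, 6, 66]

37.1538

Step 1: Sum all values: 70 + 17 + 33 + 67 + 44 + 71 + 14 + 10 + 25 + 47 + 13 + 6 + 66 = 483
Step 2: Count the number of values: n = 13
Step 3: Mean = sum / n = 483 / 13 = 37.1538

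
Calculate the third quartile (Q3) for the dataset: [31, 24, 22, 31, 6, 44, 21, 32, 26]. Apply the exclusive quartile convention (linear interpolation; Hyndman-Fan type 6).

31.5

Step 1: Sort the data: [6, 21, 22, 24, 26, 31, 31, 32, 44]
Step 2: n = 9
Step 3: Using the exclusive quartile method:
  Q1 = 21.5
  Q2 (median) = 26
  Q3 = 31.5
  IQR = Q3 - Q1 = 31.5 - 21.5 = 10
Step 4: Q3 = 31.5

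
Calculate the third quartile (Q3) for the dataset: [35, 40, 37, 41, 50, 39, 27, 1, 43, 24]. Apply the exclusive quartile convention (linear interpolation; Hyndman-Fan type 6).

41.5

Step 1: Sort the data: [1, 24, 27, 35, 37, 39, 40, 41, 43, 50]
Step 2: n = 10
Step 3: Using the exclusive quartile method:
  Q1 = 26.25
  Q2 (median) = 38
  Q3 = 41.5
  IQR = Q3 - Q1 = 41.5 - 26.25 = 15.25
Step 4: Q3 = 41.5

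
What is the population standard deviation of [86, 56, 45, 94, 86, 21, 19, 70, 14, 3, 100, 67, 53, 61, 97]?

31.018

Step 1: Compute the mean: 58.1333
Step 2: Sum of squared deviations from the mean: 14431.7333
Step 3: Population variance = 14431.7333 / 15 = 962.1156
Step 4: Standard deviation = sqrt(962.1156) = 31.018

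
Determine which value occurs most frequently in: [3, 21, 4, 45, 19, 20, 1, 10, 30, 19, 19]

19

Step 1: Count the frequency of each value:
  1: appears 1 time(s)
  3: appears 1 time(s)
  4: appears 1 time(s)
  10: appears 1 time(s)
  19: appears 3 time(s)
  20: appears 1 time(s)
  21: appears 1 time(s)
  30: appears 1 time(s)
  45: appears 1 time(s)
Step 2: The value 19 appears most frequently (3 times).
Step 3: Mode = 19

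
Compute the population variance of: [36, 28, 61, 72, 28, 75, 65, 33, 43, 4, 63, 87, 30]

535.6095

Step 1: Compute the mean: (36 + 28 + 61 + 72 + 28 + 75 + 65 + 33 + 43 + 4 + 63 + 87 + 30) / 13 = 48.0769
Step 2: Compute squared deviations from the mean:
  (36 - 48.0769)^2 = 145.8521
  (28 - 48.0769)^2 = 403.0828
  (61 - 48.0769)^2 = 167.0059
  (72 - 48.0769)^2 = 572.3136
  (28 - 48.0769)^2 = 403.0828
  (75 - 48.0769)^2 = 724.8521
  (65 - 48.0769)^2 = 286.3905
  (33 - 48.0769)^2 = 227.3136
  (43 - 48.0769)^2 = 25.7751
  (4 - 48.0769)^2 = 1942.7751
  (63 - 48.0769)^2 = 222.6982
  (87 - 48.0769)^2 = 1515.0059
  (30 - 48.0769)^2 = 326.7751
Step 3: Sum of squared deviations = 6962.9231
Step 4: Population variance = 6962.9231 / 13 = 535.6095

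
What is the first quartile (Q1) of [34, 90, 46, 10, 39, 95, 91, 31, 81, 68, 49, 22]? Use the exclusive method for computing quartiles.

31.75

Step 1: Sort the data: [10, 22, 31, 34, 39, 46, 49, 68, 81, 90, 91, 95]
Step 2: n = 12
Step 3: Using the exclusive quartile method:
  Q1 = 31.75
  Q2 (median) = 47.5
  Q3 = 87.75
  IQR = Q3 - Q1 = 87.75 - 31.75 = 56
Step 4: Q1 = 31.75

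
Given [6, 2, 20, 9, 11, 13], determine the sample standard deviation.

6.1779

Step 1: Compute the mean: 10.1667
Step 2: Sum of squared deviations from the mean: 190.8333
Step 3: Sample variance = 190.8333 / 5 = 38.1667
Step 4: Standard deviation = sqrt(38.1667) = 6.1779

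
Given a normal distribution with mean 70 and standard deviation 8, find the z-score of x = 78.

1

Step 1: Recall the z-score formula: z = (x - mu) / sigma
Step 2: Substitute values: z = (78 - 70) / 8
Step 3: z = 8 / 8 = 1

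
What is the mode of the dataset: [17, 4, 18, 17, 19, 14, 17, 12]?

17

Step 1: Count the frequency of each value:
  4: appears 1 time(s)
  12: appears 1 time(s)
  14: appears 1 time(s)
  17: appears 3 time(s)
  18: appears 1 time(s)
  19: appears 1 time(s)
Step 2: The value 17 appears most frequently (3 times).
Step 3: Mode = 17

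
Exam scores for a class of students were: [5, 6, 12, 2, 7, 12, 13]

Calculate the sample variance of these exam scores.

17.8095

Step 1: Compute the mean: (5 + 6 + 12 + 2 + 7 + 12 + 13) / 7 = 8.1429
Step 2: Compute squared deviations from the mean:
  (5 - 8.1429)^2 = 9.8776
  (6 - 8.1429)^2 = 4.5918
  (12 - 8.1429)^2 = 14.8776
  (2 - 8.1429)^2 = 37.7347
  (7 - 8.1429)^2 = 1.3061
  (12 - 8.1429)^2 = 14.8776
  (13 - 8.1429)^2 = 23.5918
Step 3: Sum of squared deviations = 106.8571
Step 4: Sample variance = 106.8571 / 6 = 17.8095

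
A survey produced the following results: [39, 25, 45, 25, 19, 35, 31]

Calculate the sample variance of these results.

81.9048

Step 1: Compute the mean: (39 + 25 + 45 + 25 + 19 + 35 + 31) / 7 = 31.2857
Step 2: Compute squared deviations from the mean:
  (39 - 31.2857)^2 = 59.5102
  (25 - 31.2857)^2 = 39.5102
  (45 - 31.2857)^2 = 188.0816
  (25 - 31.2857)^2 = 39.5102
  (19 - 31.2857)^2 = 150.9388
  (35 - 31.2857)^2 = 13.7959
  (31 - 31.2857)^2 = 0.0816
Step 3: Sum of squared deviations = 491.4286
Step 4: Sample variance = 491.4286 / 6 = 81.9048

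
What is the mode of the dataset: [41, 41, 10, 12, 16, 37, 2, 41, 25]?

41

Step 1: Count the frequency of each value:
  2: appears 1 time(s)
  10: appears 1 time(s)
  12: appears 1 time(s)
  16: appears 1 time(s)
  25: appears 1 time(s)
  37: appears 1 time(s)
  41: appears 3 time(s)
Step 2: The value 41 appears most frequently (3 times).
Step 3: Mode = 41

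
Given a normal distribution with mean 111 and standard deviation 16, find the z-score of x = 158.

2.9375

Step 1: Recall the z-score formula: z = (x - mu) / sigma
Step 2: Substitute values: z = (158 - 111) / 16
Step 3: z = 47 / 16 = 2.9375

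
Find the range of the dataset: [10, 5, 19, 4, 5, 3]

16

Step 1: Identify the maximum value: max = 19
Step 2: Identify the minimum value: min = 3
Step 3: Range = max - min = 19 - 3 = 16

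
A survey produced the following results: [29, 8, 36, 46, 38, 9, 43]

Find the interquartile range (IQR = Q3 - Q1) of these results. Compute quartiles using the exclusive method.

34

Step 1: Sort the data: [8, 9, 29, 36, 38, 43, 46]
Step 2: n = 7
Step 3: Using the exclusive quartile method:
  Q1 = 9
  Q2 (median) = 36
  Q3 = 43
  IQR = Q3 - Q1 = 43 - 9 = 34
Step 4: IQR = 34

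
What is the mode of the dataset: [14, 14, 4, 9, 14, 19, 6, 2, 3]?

14

Step 1: Count the frequency of each value:
  2: appears 1 time(s)
  3: appears 1 time(s)
  4: appears 1 time(s)
  6: appears 1 time(s)
  9: appears 1 time(s)
  14: appears 3 time(s)
  19: appears 1 time(s)
Step 2: The value 14 appears most frequently (3 times).
Step 3: Mode = 14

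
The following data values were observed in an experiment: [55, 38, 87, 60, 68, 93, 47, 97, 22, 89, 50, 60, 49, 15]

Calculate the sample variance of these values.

650.2198

Step 1: Compute the mean: (55 + 38 + 87 + 60 + 68 + 93 + 47 + 97 + 22 + 89 + 50 + 60 + 49 + 15) / 14 = 59.2857
Step 2: Compute squared deviations from the mean:
  (55 - 59.2857)^2 = 18.3673
  (38 - 59.2857)^2 = 453.0816
  (87 - 59.2857)^2 = 768.0816
  (60 - 59.2857)^2 = 0.5102
  (68 - 59.2857)^2 = 75.9388
  (93 - 59.2857)^2 = 1136.6531
  (47 - 59.2857)^2 = 150.9388
  (97 - 59.2857)^2 = 1422.3673
  (22 - 59.2857)^2 = 1390.2245
  (89 - 59.2857)^2 = 882.9388
  (50 - 59.2857)^2 = 86.2245
  (60 - 59.2857)^2 = 0.5102
  (49 - 59.2857)^2 = 105.7959
  (15 - 59.2857)^2 = 1961.2245
Step 3: Sum of squared deviations = 8452.8571
Step 4: Sample variance = 8452.8571 / 13 = 650.2198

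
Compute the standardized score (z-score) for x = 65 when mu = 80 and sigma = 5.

-3

Step 1: Recall the z-score formula: z = (x - mu) / sigma
Step 2: Substitute values: z = (65 - 80) / 5
Step 3: z = -15 / 5 = -3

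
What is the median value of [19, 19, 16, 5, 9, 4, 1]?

9

Step 1: Sort the data in ascending order: [1, 4, 5, 9, 16, 19, 19]
Step 2: The number of values is n = 7.
Step 3: Since n is odd, the median is the middle value at position 4: 9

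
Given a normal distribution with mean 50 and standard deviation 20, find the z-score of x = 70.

1

Step 1: Recall the z-score formula: z = (x - mu) / sigma
Step 2: Substitute values: z = (70 - 50) / 20
Step 3: z = 20 / 20 = 1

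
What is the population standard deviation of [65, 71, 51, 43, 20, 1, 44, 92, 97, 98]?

31.0767

Step 1: Compute the mean: 58.2
Step 2: Sum of squared deviations from the mean: 9657.6
Step 3: Population variance = 9657.6 / 10 = 965.76
Step 4: Standard deviation = sqrt(965.76) = 31.0767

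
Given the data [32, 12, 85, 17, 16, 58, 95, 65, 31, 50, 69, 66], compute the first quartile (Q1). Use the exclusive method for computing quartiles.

20.5

Step 1: Sort the data: [12, 16, 17, 31, 32, 50, 58, 65, 66, 69, 85, 95]
Step 2: n = 12
Step 3: Using the exclusive quartile method:
  Q1 = 20.5
  Q2 (median) = 54
  Q3 = 68.25
  IQR = Q3 - Q1 = 68.25 - 20.5 = 47.75
Step 4: Q1 = 20.5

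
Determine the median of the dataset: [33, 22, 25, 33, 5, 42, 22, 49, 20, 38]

29

Step 1: Sort the data in ascending order: [5, 20, 22, 22, 25, 33, 33, 38, 42, 49]
Step 2: The number of values is n = 10.
Step 3: Since n is even, the median is the average of positions 5 and 6:
  Median = (25 + 33) / 2 = 29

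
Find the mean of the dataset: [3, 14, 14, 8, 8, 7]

9

Step 1: Sum all values: 3 + 14 + 14 + 8 + 8 + 7 = 54
Step 2: Count the number of values: n = 6
Step 3: Mean = sum / n = 54 / 6 = 9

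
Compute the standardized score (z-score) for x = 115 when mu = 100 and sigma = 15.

1

Step 1: Recall the z-score formula: z = (x - mu) / sigma
Step 2: Substitute values: z = (115 - 100) / 15
Step 3: z = 15 / 15 = 1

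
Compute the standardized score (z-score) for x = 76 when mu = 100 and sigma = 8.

-3

Step 1: Recall the z-score formula: z = (x - mu) / sigma
Step 2: Substitute values: z = (76 - 100) / 8
Step 3: z = -24 / 8 = -3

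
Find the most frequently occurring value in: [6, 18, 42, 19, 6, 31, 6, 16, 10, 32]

6

Step 1: Count the frequency of each value:
  6: appears 3 time(s)
  10: appears 1 time(s)
  16: appears 1 time(s)
  18: appears 1 time(s)
  19: appears 1 time(s)
  31: appears 1 time(s)
  32: appears 1 time(s)
  42: appears 1 time(s)
Step 2: The value 6 appears most frequently (3 times).
Step 3: Mode = 6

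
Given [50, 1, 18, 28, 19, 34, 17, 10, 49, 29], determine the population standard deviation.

15.015

Step 1: Compute the mean: 25.5
Step 2: Sum of squared deviations from the mean: 2254.5
Step 3: Population variance = 2254.5 / 10 = 225.45
Step 4: Standard deviation = sqrt(225.45) = 15.015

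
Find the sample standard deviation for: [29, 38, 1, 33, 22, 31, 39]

13.0366

Step 1: Compute the mean: 27.5714
Step 2: Sum of squared deviations from the mean: 1019.7143
Step 3: Sample variance = 1019.7143 / 6 = 169.9524
Step 4: Standard deviation = sqrt(169.9524) = 13.0366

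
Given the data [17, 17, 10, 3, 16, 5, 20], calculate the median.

16

Step 1: Sort the data in ascending order: [3, 5, 10, 16, 17, 17, 20]
Step 2: The number of values is n = 7.
Step 3: Since n is odd, the median is the middle value at position 4: 16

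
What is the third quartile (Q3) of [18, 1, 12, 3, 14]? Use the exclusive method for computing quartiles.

16

Step 1: Sort the data: [1, 3, 12, 14, 18]
Step 2: n = 5
Step 3: Using the exclusive quartile method:
  Q1 = 2
  Q2 (median) = 12
  Q3 = 16
  IQR = Q3 - Q1 = 16 - 2 = 14
Step 4: Q3 = 16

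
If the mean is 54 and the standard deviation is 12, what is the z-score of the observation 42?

-1

Step 1: Recall the z-score formula: z = (x - mu) / sigma
Step 2: Substitute values: z = (42 - 54) / 12
Step 3: z = -12 / 12 = -1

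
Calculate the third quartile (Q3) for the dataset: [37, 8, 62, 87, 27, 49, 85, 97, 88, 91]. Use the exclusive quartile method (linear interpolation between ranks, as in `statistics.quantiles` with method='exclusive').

88.75

Step 1: Sort the data: [8, 27, 37, 49, 62, 85, 87, 88, 91, 97]
Step 2: n = 10
Step 3: Using the exclusive quartile method:
  Q1 = 34.5
  Q2 (median) = 73.5
  Q3 = 88.75
  IQR = Q3 - Q1 = 88.75 - 34.5 = 54.25
Step 4: Q3 = 88.75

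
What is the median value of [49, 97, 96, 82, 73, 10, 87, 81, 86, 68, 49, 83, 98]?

82

Step 1: Sort the data in ascending order: [10, 49, 49, 68, 73, 81, 82, 83, 86, 87, 96, 97, 98]
Step 2: The number of values is n = 13.
Step 3: Since n is odd, the median is the middle value at position 7: 82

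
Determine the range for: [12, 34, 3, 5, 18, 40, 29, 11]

37

Step 1: Identify the maximum value: max = 40
Step 2: Identify the minimum value: min = 3
Step 3: Range = max - min = 40 - 3 = 37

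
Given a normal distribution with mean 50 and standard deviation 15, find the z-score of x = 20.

-2

Step 1: Recall the z-score formula: z = (x - mu) / sigma
Step 2: Substitute values: z = (20 - 50) / 15
Step 3: z = -30 / 15 = -2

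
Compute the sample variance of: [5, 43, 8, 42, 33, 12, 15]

265.619

Step 1: Compute the mean: (5 + 43 + 8 + 42 + 33 + 12 + 15) / 7 = 22.5714
Step 2: Compute squared deviations from the mean:
  (5 - 22.5714)^2 = 308.7551
  (43 - 22.5714)^2 = 417.3265
  (8 - 22.5714)^2 = 212.3265
  (42 - 22.5714)^2 = 377.4694
  (33 - 22.5714)^2 = 108.7551
  (12 - 22.5714)^2 = 111.7551
  (15 - 22.5714)^2 = 57.3265
Step 3: Sum of squared deviations = 1593.7143
Step 4: Sample variance = 1593.7143 / 6 = 265.619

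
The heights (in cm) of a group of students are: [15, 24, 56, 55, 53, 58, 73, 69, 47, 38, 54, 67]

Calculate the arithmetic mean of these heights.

50.75

Step 1: Sum all values: 15 + 24 + 56 + 55 + 53 + 58 + 73 + 69 + 47 + 38 + 54 + 67 = 609
Step 2: Count the number of values: n = 12
Step 3: Mean = sum / n = 609 / 12 = 50.75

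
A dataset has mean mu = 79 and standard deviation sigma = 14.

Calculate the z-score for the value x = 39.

-2.8571

Step 1: Recall the z-score formula: z = (x - mu) / sigma
Step 2: Substitute values: z = (39 - 79) / 14
Step 3: z = -40 / 14 = -2.8571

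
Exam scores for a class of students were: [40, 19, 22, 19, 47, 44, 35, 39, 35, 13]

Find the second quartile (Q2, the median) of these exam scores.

35

Step 1: Sort the data: [13, 19, 19, 22, 35, 35, 39, 40, 44, 47]
Step 2: n = 10
Step 3: Q2 is the median. Since n is even, it is the average of the values at positions 5 and 6:
  Q2 = (35 + 35) / 2 = 35
Step 4: Q2 = 35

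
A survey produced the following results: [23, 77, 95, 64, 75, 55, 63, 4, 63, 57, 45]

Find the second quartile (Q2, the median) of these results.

63

Step 1: Sort the data: [4, 23, 45, 55, 57, 63, 63, 64, 75, 77, 95]
Step 2: n = 11
Step 3: Q2 is the median. Since n is odd, it is the middle value at position 6: 63
Step 4: Q2 = 63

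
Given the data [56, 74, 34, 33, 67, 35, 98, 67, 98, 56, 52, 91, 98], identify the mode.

98

Step 1: Count the frequency of each value:
  33: appears 1 time(s)
  34: appears 1 time(s)
  35: appears 1 time(s)
  52: appears 1 time(s)
  56: appears 2 time(s)
  67: appears 2 time(s)
  74: appears 1 time(s)
  91: appears 1 time(s)
  98: appears 3 time(s)
Step 2: The value 98 appears most frequently (3 times).
Step 3: Mode = 98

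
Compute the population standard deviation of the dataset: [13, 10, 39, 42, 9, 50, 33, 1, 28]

16.2754

Step 1: Compute the mean: 25
Step 2: Sum of squared deviations from the mean: 2384
Step 3: Population variance = 2384 / 9 = 264.8889
Step 4: Standard deviation = sqrt(264.8889) = 16.2754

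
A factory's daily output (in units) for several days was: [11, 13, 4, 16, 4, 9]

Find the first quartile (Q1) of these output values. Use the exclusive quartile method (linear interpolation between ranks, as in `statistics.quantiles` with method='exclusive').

4

Step 1: Sort the data: [4, 4, 9, 11, 13, 16]
Step 2: n = 6
Step 3: Using the exclusive quartile method:
  Q1 = 4
  Q2 (median) = 10
  Q3 = 13.75
  IQR = Q3 - Q1 = 13.75 - 4 = 9.75
Step 4: Q1 = 4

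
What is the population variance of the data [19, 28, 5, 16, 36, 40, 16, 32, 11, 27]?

116.2

Step 1: Compute the mean: (19 + 28 + 5 + 16 + 36 + 40 + 16 + 32 + 11 + 27) / 10 = 23
Step 2: Compute squared deviations from the mean:
  (19 - 23)^2 = 16
  (28 - 23)^2 = 25
  (5 - 23)^2 = 324
  (16 - 23)^2 = 49
  (36 - 23)^2 = 169
  (40 - 23)^2 = 289
  (16 - 23)^2 = 49
  (32 - 23)^2 = 81
  (11 - 23)^2 = 144
  (27 - 23)^2 = 16
Step 3: Sum of squared deviations = 1162
Step 4: Population variance = 1162 / 10 = 116.2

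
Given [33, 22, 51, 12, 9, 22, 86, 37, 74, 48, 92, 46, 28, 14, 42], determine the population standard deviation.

25.1064

Step 1: Compute the mean: 41.0667
Step 2: Sum of squared deviations from the mean: 9454.9333
Step 3: Population variance = 9454.9333 / 15 = 630.3289
Step 4: Standard deviation = sqrt(630.3289) = 25.1064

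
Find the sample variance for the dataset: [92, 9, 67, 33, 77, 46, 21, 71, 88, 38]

829.0667

Step 1: Compute the mean: (92 + 9 + 67 + 33 + 77 + 46 + 21 + 71 + 88 + 38) / 10 = 54.2
Step 2: Compute squared deviations from the mean:
  (92 - 54.2)^2 = 1428.84
  (9 - 54.2)^2 = 2043.04
  (67 - 54.2)^2 = 163.84
  (33 - 54.2)^2 = 449.44
  (77 - 54.2)^2 = 519.84
  (46 - 54.2)^2 = 67.24
  (21 - 54.2)^2 = 1102.24
  (71 - 54.2)^2 = 282.24
  (88 - 54.2)^2 = 1142.44
  (38 - 54.2)^2 = 262.44
Step 3: Sum of squared deviations = 7461.6
Step 4: Sample variance = 7461.6 / 9 = 829.0667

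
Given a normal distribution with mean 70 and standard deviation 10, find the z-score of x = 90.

2

Step 1: Recall the z-score formula: z = (x - mu) / sigma
Step 2: Substitute values: z = (90 - 70) / 10
Step 3: z = 20 / 10 = 2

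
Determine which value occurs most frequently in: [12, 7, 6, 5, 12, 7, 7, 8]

7

Step 1: Count the frequency of each value:
  5: appears 1 time(s)
  6: appears 1 time(s)
  7: appears 3 time(s)
  8: appears 1 time(s)
  12: appears 2 time(s)
Step 2: The value 7 appears most frequently (3 times).
Step 3: Mode = 7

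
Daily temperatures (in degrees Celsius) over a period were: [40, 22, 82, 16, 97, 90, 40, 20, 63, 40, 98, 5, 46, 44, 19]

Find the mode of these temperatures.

40

Step 1: Count the frequency of each value:
  5: appears 1 time(s)
  16: appears 1 time(s)
  19: appears 1 time(s)
  20: appears 1 time(s)
  22: appears 1 time(s)
  40: appears 3 time(s)
  44: appears 1 time(s)
  46: appears 1 time(s)
  63: appears 1 time(s)
  82: appears 1 time(s)
  90: appears 1 time(s)
  97: appears 1 time(s)
  98: appears 1 time(s)
Step 2: The value 40 appears most frequently (3 times).
Step 3: Mode = 40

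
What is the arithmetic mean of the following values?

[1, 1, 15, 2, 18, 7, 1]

6.4286

Step 1: Sum all values: 1 + 1 + 15 + 2 + 18 + 7 + 1 = 45
Step 2: Count the number of values: n = 7
Step 3: Mean = sum / n = 45 / 7 = 6.4286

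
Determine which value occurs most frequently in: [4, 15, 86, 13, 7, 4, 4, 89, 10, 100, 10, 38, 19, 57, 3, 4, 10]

4

Step 1: Count the frequency of each value:
  3: appears 1 time(s)
  4: appears 4 time(s)
  7: appears 1 time(s)
  10: appears 3 time(s)
  13: appears 1 time(s)
  15: appears 1 time(s)
  19: appears 1 time(s)
  38: appears 1 time(s)
  57: appears 1 time(s)
  86: appears 1 time(s)
  89: appears 1 time(s)
  100: appears 1 time(s)
Step 2: The value 4 appears most frequently (4 times).
Step 3: Mode = 4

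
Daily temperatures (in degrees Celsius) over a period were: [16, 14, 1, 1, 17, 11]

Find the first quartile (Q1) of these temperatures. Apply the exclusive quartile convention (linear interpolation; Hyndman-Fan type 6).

1

Step 1: Sort the data: [1, 1, 11, 14, 16, 17]
Step 2: n = 6
Step 3: Using the exclusive quartile method:
  Q1 = 1
  Q2 (median) = 12.5
  Q3 = 16.25
  IQR = Q3 - Q1 = 16.25 - 1 = 15.25
Step 4: Q1 = 1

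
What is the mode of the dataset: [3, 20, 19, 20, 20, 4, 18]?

20

Step 1: Count the frequency of each value:
  3: appears 1 time(s)
  4: appears 1 time(s)
  18: appears 1 time(s)
  19: appears 1 time(s)
  20: appears 3 time(s)
Step 2: The value 20 appears most frequently (3 times).
Step 3: Mode = 20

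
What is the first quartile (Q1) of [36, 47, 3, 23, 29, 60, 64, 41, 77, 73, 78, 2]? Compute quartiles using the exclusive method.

24.5

Step 1: Sort the data: [2, 3, 23, 29, 36, 41, 47, 60, 64, 73, 77, 78]
Step 2: n = 12
Step 3: Using the exclusive quartile method:
  Q1 = 24.5
  Q2 (median) = 44
  Q3 = 70.75
  IQR = Q3 - Q1 = 70.75 - 24.5 = 46.25
Step 4: Q1 = 24.5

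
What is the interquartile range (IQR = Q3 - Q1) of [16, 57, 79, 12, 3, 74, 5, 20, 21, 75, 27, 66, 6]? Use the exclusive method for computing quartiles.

61

Step 1: Sort the data: [3, 5, 6, 12, 16, 20, 21, 27, 57, 66, 74, 75, 79]
Step 2: n = 13
Step 3: Using the exclusive quartile method:
  Q1 = 9
  Q2 (median) = 21
  Q3 = 70
  IQR = Q3 - Q1 = 70 - 9 = 61
Step 4: IQR = 61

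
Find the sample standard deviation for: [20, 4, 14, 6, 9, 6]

6.08

Step 1: Compute the mean: 9.8333
Step 2: Sum of squared deviations from the mean: 184.8333
Step 3: Sample variance = 184.8333 / 5 = 36.9667
Step 4: Standard deviation = sqrt(36.9667) = 6.08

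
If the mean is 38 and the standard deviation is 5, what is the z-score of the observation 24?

-2.8

Step 1: Recall the z-score formula: z = (x - mu) / sigma
Step 2: Substitute values: z = (24 - 38) / 5
Step 3: z = -14 / 5 = -2.8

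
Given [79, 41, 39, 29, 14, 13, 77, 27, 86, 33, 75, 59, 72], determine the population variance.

629.1716

Step 1: Compute the mean: (79 + 41 + 39 + 29 + 14 + 13 + 77 + 27 + 86 + 33 + 75 + 59 + 72) / 13 = 49.5385
Step 2: Compute squared deviations from the mean:
  (79 - 49.5385)^2 = 867.9822
  (41 - 49.5385)^2 = 72.9053
  (39 - 49.5385)^2 = 111.0592
  (29 - 49.5385)^2 = 421.8284
  (14 - 49.5385)^2 = 1262.9822
  (13 - 49.5385)^2 = 1335.0592
  (77 - 49.5385)^2 = 754.1361
  (27 - 49.5385)^2 = 507.9822
  (86 - 49.5385)^2 = 1329.4438
  (33 - 49.5385)^2 = 273.5207
  (75 - 49.5385)^2 = 648.2899
  (59 - 49.5385)^2 = 89.5207
  (72 - 49.5385)^2 = 504.5207
Step 3: Sum of squared deviations = 8179.2308
Step 4: Population variance = 8179.2308 / 13 = 629.1716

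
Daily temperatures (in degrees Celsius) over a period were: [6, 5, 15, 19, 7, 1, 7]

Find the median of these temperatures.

7

Step 1: Sort the data in ascending order: [1, 5, 6, 7, 7, 15, 19]
Step 2: The number of values is n = 7.
Step 3: Since n is odd, the median is the middle value at position 4: 7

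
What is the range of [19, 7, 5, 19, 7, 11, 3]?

16

Step 1: Identify the maximum value: max = 19
Step 2: Identify the minimum value: min = 3
Step 3: Range = max - min = 19 - 3 = 16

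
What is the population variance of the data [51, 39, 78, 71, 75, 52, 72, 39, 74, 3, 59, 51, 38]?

414.1538

Step 1: Compute the mean: (51 + 39 + 78 + 71 + 75 + 52 + 72 + 39 + 74 + 3 + 59 + 51 + 38) / 13 = 54
Step 2: Compute squared deviations from the mean:
  (51 - 54)^2 = 9
  (39 - 54)^2 = 225
  (78 - 54)^2 = 576
  (71 - 54)^2 = 289
  (75 - 54)^2 = 441
  (52 - 54)^2 = 4
  (72 - 54)^2 = 324
  (39 - 54)^2 = 225
  (74 - 54)^2 = 400
  (3 - 54)^2 = 2601
  (59 - 54)^2 = 25
  (51 - 54)^2 = 9
  (38 - 54)^2 = 256
Step 3: Sum of squared deviations = 5384
Step 4: Population variance = 5384 / 13 = 414.1538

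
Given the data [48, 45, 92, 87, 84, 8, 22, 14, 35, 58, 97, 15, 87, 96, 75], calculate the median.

58

Step 1: Sort the data in ascending order: [8, 14, 15, 22, 35, 45, 48, 58, 75, 84, 87, 87, 92, 96, 97]
Step 2: The number of values is n = 15.
Step 3: Since n is odd, the median is the middle value at position 8: 58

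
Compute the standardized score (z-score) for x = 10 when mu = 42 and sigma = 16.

-2

Step 1: Recall the z-score formula: z = (x - mu) / sigma
Step 2: Substitute values: z = (10 - 42) / 16
Step 3: z = -32 / 16 = -2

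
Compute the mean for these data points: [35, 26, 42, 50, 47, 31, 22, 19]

34

Step 1: Sum all values: 35 + 26 + 42 + 50 + 47 + 31 + 22 + 19 = 272
Step 2: Count the number of values: n = 8
Step 3: Mean = sum / n = 272 / 8 = 34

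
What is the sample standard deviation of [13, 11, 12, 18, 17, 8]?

3.7639

Step 1: Compute the mean: 13.1667
Step 2: Sum of squared deviations from the mean: 70.8333
Step 3: Sample variance = 70.8333 / 5 = 14.1667
Step 4: Standard deviation = sqrt(14.1667) = 3.7639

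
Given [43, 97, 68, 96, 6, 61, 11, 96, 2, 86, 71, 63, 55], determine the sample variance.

1148.2436

Step 1: Compute the mean: (43 + 97 + 68 + 96 + 6 + 61 + 11 + 96 + 2 + 86 + 71 + 63 + 55) / 13 = 58.0769
Step 2: Compute squared deviations from the mean:
  (43 - 58.0769)^2 = 227.3136
  (97 - 58.0769)^2 = 1515.0059
  (68 - 58.0769)^2 = 98.4675
  (96 - 58.0769)^2 = 1438.1598
  (6 - 58.0769)^2 = 2712.0059
  (61 - 58.0769)^2 = 8.5444
  (11 - 58.0769)^2 = 2216.2367
  (96 - 58.0769)^2 = 1438.1598
  (2 - 58.0769)^2 = 3144.6213
  (86 - 58.0769)^2 = 779.6982
  (71 - 58.0769)^2 = 167.0059
  (63 - 58.0769)^2 = 24.2367
  (55 - 58.0769)^2 = 9.4675
Step 3: Sum of squared deviations = 13778.9231
Step 4: Sample variance = 13778.9231 / 12 = 1148.2436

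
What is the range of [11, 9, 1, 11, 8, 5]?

10

Step 1: Identify the maximum value: max = 11
Step 2: Identify the minimum value: min = 1
Step 3: Range = max - min = 11 - 1 = 10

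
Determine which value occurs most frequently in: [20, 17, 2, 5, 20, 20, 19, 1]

20

Step 1: Count the frequency of each value:
  1: appears 1 time(s)
  2: appears 1 time(s)
  5: appears 1 time(s)
  17: appears 1 time(s)
  19: appears 1 time(s)
  20: appears 3 time(s)
Step 2: The value 20 appears most frequently (3 times).
Step 3: Mode = 20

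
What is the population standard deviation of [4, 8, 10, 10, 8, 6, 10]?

2.1381

Step 1: Compute the mean: 8
Step 2: Sum of squared deviations from the mean: 32
Step 3: Population variance = 32 / 7 = 4.5714
Step 4: Standard deviation = sqrt(4.5714) = 2.1381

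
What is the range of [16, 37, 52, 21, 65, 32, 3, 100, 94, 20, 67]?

97

Step 1: Identify the maximum value: max = 100
Step 2: Identify the minimum value: min = 3
Step 3: Range = max - min = 100 - 3 = 97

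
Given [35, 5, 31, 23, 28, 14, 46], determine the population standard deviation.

12.5584

Step 1: Compute the mean: 26
Step 2: Sum of squared deviations from the mean: 1104
Step 3: Population variance = 1104 / 7 = 157.7143
Step 4: Standard deviation = sqrt(157.7143) = 12.5584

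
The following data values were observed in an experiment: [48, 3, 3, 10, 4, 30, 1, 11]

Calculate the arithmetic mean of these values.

13.75

Step 1: Sum all values: 48 + 3 + 3 + 10 + 4 + 30 + 1 + 11 = 110
Step 2: Count the number of values: n = 8
Step 3: Mean = sum / n = 110 / 8 = 13.75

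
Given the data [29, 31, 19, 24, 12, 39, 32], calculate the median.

29

Step 1: Sort the data in ascending order: [12, 19, 24, 29, 31, 32, 39]
Step 2: The number of values is n = 7.
Step 3: Since n is odd, the median is the middle value at position 4: 29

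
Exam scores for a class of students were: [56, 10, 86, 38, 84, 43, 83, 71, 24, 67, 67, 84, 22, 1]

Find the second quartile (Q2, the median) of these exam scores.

61.5

Step 1: Sort the data: [1, 10, 22, 24, 38, 43, 56, 67, 67, 71, 83, 84, 84, 86]
Step 2: n = 14
Step 3: Q2 is the median. Since n is even, it is the average of the values at positions 7 and 8:
  Q2 = (56 + 67) / 2 = 61.5
Step 4: Q2 = 61.5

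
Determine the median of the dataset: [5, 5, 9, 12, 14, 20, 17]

12

Step 1: Sort the data in ascending order: [5, 5, 9, 12, 14, 17, 20]
Step 2: The number of values is n = 7.
Step 3: Since n is odd, the median is the middle value at position 4: 12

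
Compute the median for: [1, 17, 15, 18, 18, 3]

16

Step 1: Sort the data in ascending order: [1, 3, 15, 17, 18, 18]
Step 2: The number of values is n = 6.
Step 3: Since n is even, the median is the average of positions 3 and 4:
  Median = (15 + 17) / 2 = 16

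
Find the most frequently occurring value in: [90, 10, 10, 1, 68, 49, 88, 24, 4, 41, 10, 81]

10

Step 1: Count the frequency of each value:
  1: appears 1 time(s)
  4: appears 1 time(s)
  10: appears 3 time(s)
  24: appears 1 time(s)
  41: appears 1 time(s)
  49: appears 1 time(s)
  68: appears 1 time(s)
  81: appears 1 time(s)
  88: appears 1 time(s)
  90: appears 1 time(s)
Step 2: The value 10 appears most frequently (3 times).
Step 3: Mode = 10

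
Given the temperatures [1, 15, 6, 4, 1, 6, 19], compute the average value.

7.4286

Step 1: Sum all values: 1 + 15 + 6 + 4 + 1 + 6 + 19 = 52
Step 2: Count the number of values: n = 7
Step 3: Mean = sum / n = 52 / 7 = 7.4286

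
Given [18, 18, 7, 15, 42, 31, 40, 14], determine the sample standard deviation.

12.9

Step 1: Compute the mean: 23.125
Step 2: Sum of squared deviations from the mean: 1164.875
Step 3: Sample variance = 1164.875 / 7 = 166.4107
Step 4: Standard deviation = sqrt(166.4107) = 12.9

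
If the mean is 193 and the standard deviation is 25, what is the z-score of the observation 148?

-1.8

Step 1: Recall the z-score formula: z = (x - mu) / sigma
Step 2: Substitute values: z = (148 - 193) / 25
Step 3: z = -45 / 25 = -1.8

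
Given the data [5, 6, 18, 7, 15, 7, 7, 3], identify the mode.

7

Step 1: Count the frequency of each value:
  3: appears 1 time(s)
  5: appears 1 time(s)
  6: appears 1 time(s)
  7: appears 3 time(s)
  15: appears 1 time(s)
  18: appears 1 time(s)
Step 2: The value 7 appears most frequently (3 times).
Step 3: Mode = 7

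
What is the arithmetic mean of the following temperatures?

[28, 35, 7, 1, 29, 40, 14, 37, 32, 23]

24.6

Step 1: Sum all values: 28 + 35 + 7 + 1 + 29 + 40 + 14 + 37 + 32 + 23 = 246
Step 2: Count the number of values: n = 10
Step 3: Mean = sum / n = 246 / 10 = 24.6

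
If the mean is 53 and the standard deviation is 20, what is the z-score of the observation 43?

-0.5

Step 1: Recall the z-score formula: z = (x - mu) / sigma
Step 2: Substitute values: z = (43 - 53) / 20
Step 3: z = -10 / 20 = -0.5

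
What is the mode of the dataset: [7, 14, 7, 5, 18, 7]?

7

Step 1: Count the frequency of each value:
  5: appears 1 time(s)
  7: appears 3 time(s)
  14: appears 1 time(s)
  18: appears 1 time(s)
Step 2: The value 7 appears most frequently (3 times).
Step 3: Mode = 7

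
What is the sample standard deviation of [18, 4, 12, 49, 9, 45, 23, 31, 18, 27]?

14.7739

Step 1: Compute the mean: 23.6
Step 2: Sum of squared deviations from the mean: 1964.4
Step 3: Sample variance = 1964.4 / 9 = 218.2667
Step 4: Standard deviation = sqrt(218.2667) = 14.7739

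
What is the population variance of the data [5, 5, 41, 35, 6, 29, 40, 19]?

218

Step 1: Compute the mean: (5 + 5 + 41 + 35 + 6 + 29 + 40 + 19) / 8 = 22.5
Step 2: Compute squared deviations from the mean:
  (5 - 22.5)^2 = 306.25
  (5 - 22.5)^2 = 306.25
  (41 - 22.5)^2 = 342.25
  (35 - 22.5)^2 = 156.25
  (6 - 22.5)^2 = 272.25
  (29 - 22.5)^2 = 42.25
  (40 - 22.5)^2 = 306.25
  (19 - 22.5)^2 = 12.25
Step 3: Sum of squared deviations = 1744
Step 4: Population variance = 1744 / 8 = 218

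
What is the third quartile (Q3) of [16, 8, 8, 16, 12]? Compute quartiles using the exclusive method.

16

Step 1: Sort the data: [8, 8, 12, 16, 16]
Step 2: n = 5
Step 3: Using the exclusive quartile method:
  Q1 = 8
  Q2 (median) = 12
  Q3 = 16
  IQR = Q3 - Q1 = 16 - 8 = 8
Step 4: Q3 = 16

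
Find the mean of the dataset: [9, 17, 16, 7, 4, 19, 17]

12.7143

Step 1: Sum all values: 9 + 17 + 16 + 7 + 4 + 19 + 17 = 89
Step 2: Count the number of values: n = 7
Step 3: Mean = sum / n = 89 / 7 = 12.7143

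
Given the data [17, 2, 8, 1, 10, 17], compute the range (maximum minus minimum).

16

Step 1: Identify the maximum value: max = 17
Step 2: Identify the minimum value: min = 1
Step 3: Range = max - min = 17 - 1 = 16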